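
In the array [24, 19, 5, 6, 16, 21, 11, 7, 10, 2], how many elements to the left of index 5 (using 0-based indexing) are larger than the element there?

The element at index 5 is 21.
Elements before it: 24, 19, 5, 6, 16
Those larger than 21: 24

1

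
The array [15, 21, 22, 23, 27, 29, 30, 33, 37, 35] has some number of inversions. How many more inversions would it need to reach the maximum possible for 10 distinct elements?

Maximum inversions for 10 distinct elements is C(10, 2) = 10·9/2 = 45.
Current inversions — for each element, count later smaller elements:
15: 0
21: 0
22: 0
23: 0
27: 0
29: 0
30: 0
33: 0
37: 1
35: 0
Current total: 0 + 0 + 0 + 0 + 0 + 0 + 0 + 0 + 1 + 0 = 1
Shortfall: 45 − 1 = 44

44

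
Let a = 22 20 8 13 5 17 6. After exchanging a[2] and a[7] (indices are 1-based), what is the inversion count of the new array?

9

Positions 2 and 7 hold 20 and 6; after swapping, the array is [22, 6, 8, 13, 5, 17, 20].
Element-by-element contributions:
22 → 6, 8, 13, 5, 17, 20 → 6
6 → 5 → 1
8 → 5 → 1
13 → 5 → 1
5 → none → 0
17 → none → 0
20 → none → 0
Sum: 6 + 1 + 1 + 1 + 0 + 0 + 0 = 9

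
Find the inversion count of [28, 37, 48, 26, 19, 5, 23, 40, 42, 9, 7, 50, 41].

38 out-of-order pairs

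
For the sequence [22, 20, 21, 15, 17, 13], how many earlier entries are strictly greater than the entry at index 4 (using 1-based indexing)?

The element at index 4 is 15.
Elements before it: 22, 20, 21
Those larger than 15: 22, 20, 21

3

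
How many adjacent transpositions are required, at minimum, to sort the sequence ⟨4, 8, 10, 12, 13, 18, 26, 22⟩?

1 adjacent swap

Minimum adjacent swaps = number of inversions (each swap of adjacent out-of-order elements removes one inversion and no swap can remove more).
Count inversions — for each element, later elements that are smaller:
4: none → 0
8: none → 0
10: none → 0
12: none → 0
13: none → 0
18: none → 0
26: 22 → 1
22: none → 0
Total inversions: 0 + 0 + 0 + 0 + 0 + 0 + 1 + 0 = 1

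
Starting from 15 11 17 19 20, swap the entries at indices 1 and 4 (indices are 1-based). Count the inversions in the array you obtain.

Positions 1 and 4 hold 15 and 19; after swapping, the array is [19, 11, 17, 15, 20].
Element-by-element contributions:
19 → 11, 17, 15 → 3
11 → none → 0
17 → 15 → 1
15 → none → 0
20 → none → 0
Sum: 3 + 0 + 1 + 0 + 0 = 4

4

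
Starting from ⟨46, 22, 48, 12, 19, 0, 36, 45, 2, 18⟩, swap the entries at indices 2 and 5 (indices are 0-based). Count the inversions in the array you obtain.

24

Positions 2 and 5 hold 48 and 0; after swapping, the array is [46, 22, 0, 12, 19, 48, 36, 45, 2, 18].
For each element, count later entries that are smaller:
46: 8
22: 5
0: 0
12: 1
19: 2
48: 4
36: 2
45: 2
2: 0
18: 0
Sum: 8 + 5 + 0 + 1 + 2 + 4 + 2 + 2 + 0 + 0 = 24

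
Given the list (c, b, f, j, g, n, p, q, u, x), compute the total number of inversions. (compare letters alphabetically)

2

For each element, count later entries that are smaller:
c: 1
b: 0
f: 0
j: 1
g: 0
n: 0
p: 0
q: 0
u: 0
x: 0
Sum: 1 + 0 + 0 + 1 + 0 + 0 + 0 + 0 + 0 + 0 = 2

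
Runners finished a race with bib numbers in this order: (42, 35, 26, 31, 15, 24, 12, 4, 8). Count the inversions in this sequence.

Element-by-element contributions:
42: 8
35: 7
26: 5
31: 5
15: 3
24: 3
12: 2
4: 0
8: 0
Sum: 8 + 7 + 5 + 5 + 3 + 3 + 2 + 0 + 0 = 33

Out-of-order pairs: 33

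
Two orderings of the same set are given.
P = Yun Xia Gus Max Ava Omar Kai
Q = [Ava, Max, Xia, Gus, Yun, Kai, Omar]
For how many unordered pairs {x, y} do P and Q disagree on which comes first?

10

Assign each item its position (1..7) in the first ordering, then rewrite the second ordering as that position sequence:
positions: Yun→1, Xia→2, Gus→3, Max→4, Ava→5, Omar→6, Kai→7
second ordering as positions: [5, 4, 2, 3, 1, 7, 6]
Discordant pairs = inversions in this position sequence.
5: 4, 2, 3, 1 → 4
4: 2, 3, 1 → 3
2: 1 → 1
3: 1 → 1
1: 0
7: 6 → 1
6: 0
Total: 4 + 3 + 1 + 1 + 0 + 1 + 0 = 10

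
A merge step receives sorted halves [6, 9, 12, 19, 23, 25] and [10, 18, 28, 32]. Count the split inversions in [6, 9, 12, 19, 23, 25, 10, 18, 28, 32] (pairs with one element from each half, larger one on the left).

Take each right-half value and tally the left-half values above it:
r = 10: 12, 19, 23, 25 → 4
r = 18: 19, 23, 25 → 3
r = 28: none → 0
r = 32: none → 0
Cross-inversions: 4 + 3 + 0 + 0 = 7

There are 7 cross-inversions.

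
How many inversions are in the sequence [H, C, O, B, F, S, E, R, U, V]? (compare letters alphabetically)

11 out-of-order pairs

For each element, count later entries that are smaller:
H: 4
C: 1
O: 3
B: 0
F: 1
S: 2
E: 0
R: 0
U: 0
V: 0
Sum: 4 + 1 + 3 + 0 + 1 + 2 + 0 + 0 + 0 + 0 = 11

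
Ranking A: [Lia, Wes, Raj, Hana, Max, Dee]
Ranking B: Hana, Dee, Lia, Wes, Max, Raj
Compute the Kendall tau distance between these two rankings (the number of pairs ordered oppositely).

Assign each item its position (1..6) in the first ordering, then rewrite the second ordering as that position sequence:
positions: Lia→1, Wes→2, Raj→3, Hana→4, Max→5, Dee→6
second ordering as positions: [4, 6, 1, 2, 5, 3]
Discordant pairs = inversions in this position sequence.
4: 1, 2, 3 → 3
6: 1, 2, 5, 3 → 4
1: 0
2: 0
5: 3 → 1
3: 0
Total: 3 + 4 + 0 + 0 + 1 + 0 = 8

8 discordant pairs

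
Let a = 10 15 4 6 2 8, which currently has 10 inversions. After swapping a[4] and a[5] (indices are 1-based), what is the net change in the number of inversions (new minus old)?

Positions 4 and 5 hold 6 and 2; after swapping, the array is [10, 15, 4, 2, 6, 8].
Count, for each position, how many later elements it exceeds:
10: 4
15: 4
4: 1
2: 0
6: 0
8: 0
Sum: 4 + 4 + 1 + 0 + 0 + 0 = 9
Change: 9 − 10 = -1

-1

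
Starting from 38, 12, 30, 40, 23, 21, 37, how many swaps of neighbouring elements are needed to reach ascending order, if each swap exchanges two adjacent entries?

Minimum adjacent swaps = number of inversions (each swap of adjacent out-of-order elements removes one inversion and no swap can remove more).
Count inversions — for each element, later elements that are smaller:
38: 12, 30, 23, 21, 37 → 5
12: none → 0
30: 23, 21 → 2
40: 23, 21, 37 → 3
23: 21 → 1
21: none → 0
37: none → 0
Total inversions: 5 + 0 + 2 + 3 + 1 + 0 + 0 = 11

11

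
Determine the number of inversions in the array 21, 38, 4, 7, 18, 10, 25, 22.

Sweep left to right; for each value list the smaller values that follow it:
21: 4
38: 6
4: 0
7: 0
18: 1
10: 0
25: 1
22: 0
Sum: 4 + 6 + 0 + 0 + 1 + 0 + 1 + 0 = 12

There are 12 inversions.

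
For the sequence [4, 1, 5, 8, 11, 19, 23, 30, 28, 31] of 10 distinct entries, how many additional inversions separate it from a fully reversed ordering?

43

Maximum inversions for 10 distinct elements is C(10, 2) = 10·9/2 = 45.
Current inversions — for each element, count later smaller elements:
4: 1
1: 0
5: 0
8: 0
11: 0
19: 0
23: 0
30: 1
28: 0
31: 0
Current total: 1 + 0 + 0 + 0 + 0 + 0 + 0 + 1 + 0 + 0 = 2
Shortfall: 45 − 2 = 43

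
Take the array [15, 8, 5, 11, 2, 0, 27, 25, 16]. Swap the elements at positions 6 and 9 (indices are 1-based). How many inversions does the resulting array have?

17

Positions 6 and 9 hold 0 and 16; after swapping, the array is [15, 8, 5, 11, 2, 16, 27, 25, 0].
For each element, count later entries that are smaller:
15: 5
8: 3
5: 2
11: 2
2: 1
16: 1
27: 2
25: 1
0: 0
Sum: 5 + 3 + 2 + 2 + 1 + 1 + 2 + 1 + 0 = 17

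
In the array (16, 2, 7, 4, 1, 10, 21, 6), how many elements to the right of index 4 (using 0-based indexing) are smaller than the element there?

The element at index 4 is 1.
Elements after it: 10, 21, 6
None of them are smaller than 1.

0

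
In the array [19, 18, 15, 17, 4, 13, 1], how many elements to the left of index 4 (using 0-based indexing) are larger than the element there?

4

The element at index 4 is 4.
Elements before it: 19, 18, 15, 17
Those larger than 4: 19, 18, 15, 17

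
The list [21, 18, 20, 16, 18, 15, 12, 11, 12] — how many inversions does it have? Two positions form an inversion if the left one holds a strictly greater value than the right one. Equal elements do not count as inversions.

Count, for each position, how many later elements it exceeds:
21: 8
18: 5
20: 6
16: 4
18: 4
15: 3
12: 1
11: 0
12: 0
Sum: 8 + 5 + 6 + 4 + 4 + 3 + 1 + 0 + 0 = 31

There are 31 inversions.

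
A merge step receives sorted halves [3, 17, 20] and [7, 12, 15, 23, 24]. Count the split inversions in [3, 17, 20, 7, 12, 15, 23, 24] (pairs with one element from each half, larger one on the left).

Count, for every r in R, how many entries of L exceed r:
r = 7: 17, 20 → 2
r = 12: 17, 20 → 2
r = 15: 17, 20 → 2
r = 23: none → 0
r = 24: none → 0
Cross-inversions: 2 + 2 + 2 + 0 + 0 = 6

6 cross-inversions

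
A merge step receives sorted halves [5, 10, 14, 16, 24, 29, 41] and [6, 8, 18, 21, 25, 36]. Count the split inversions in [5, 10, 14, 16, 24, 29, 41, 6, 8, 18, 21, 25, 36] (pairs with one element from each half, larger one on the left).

For each element r of the right run, count left-run elements greater than r:
r = 6: 10, 14, 16, 24, 29, 41 → 6
r = 8: 10, 14, 16, 24, 29, 41 → 6
r = 18: 24, 29, 41 → 3
r = 21: 24, 29, 41 → 3
r = 25: 29, 41 → 2
r = 36: 41 → 1
Cross-inversions: 6 + 6 + 3 + 3 + 2 + 1 = 21

21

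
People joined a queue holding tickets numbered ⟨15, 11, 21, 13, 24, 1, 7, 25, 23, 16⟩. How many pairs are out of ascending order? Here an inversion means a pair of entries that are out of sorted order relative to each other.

Count, for each position, how many later elements it exceeds:
15 → 11, 13, 1, 7 → 4
11 → 1, 7 → 2
21 → 13, 1, 7, 16 → 4
13 → 1, 7 → 2
24 → 1, 7, 23, 16 → 4
1 → none → 0
7 → none → 0
25 → 23, 16 → 2
23 → 16 → 1
16 → none → 0
Sum: 4 + 2 + 4 + 2 + 4 + 0 + 0 + 2 + 1 + 0 = 19

19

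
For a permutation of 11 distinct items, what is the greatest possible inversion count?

55 inversions

The maximum occurs when the array is in strictly decreasing order: every one of the C(11, 2) pairs is inverted.
C(11, 2) = 11·10/2 = 55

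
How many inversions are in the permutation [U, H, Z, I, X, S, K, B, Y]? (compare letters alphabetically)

Sweep left to right; for each value list the smaller values that follow it:
U: 5
H: 1
Z: 6
I: 1
X: 3
S: 2
K: 1
B: 0
Y: 0
Sum: 5 + 1 + 6 + 1 + 3 + 2 + 1 + 0 + 0 = 19

19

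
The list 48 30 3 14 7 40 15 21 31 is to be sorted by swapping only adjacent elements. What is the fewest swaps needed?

Minimum adjacent swaps = number of inversions (each swap of adjacent out-of-order elements removes one inversion and no swap can remove more).
Count inversions — for each element, later elements that are smaller:
48: 30, 3, 14, 7, 40, 15, 21, 31 → 8
30: 3, 14, 7, 15, 21 → 5
3: none → 0
14: 7 → 1
7: none → 0
40: 15, 21, 31 → 3
15: none → 0
21: none → 0
31: none → 0
Total inversions: 8 + 5 + 0 + 1 + 0 + 3 + 0 + 0 + 0 = 17

17 adjacent swaps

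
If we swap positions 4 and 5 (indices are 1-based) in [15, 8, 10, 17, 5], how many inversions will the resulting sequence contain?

Positions 4 and 5 hold 17 and 5; after swapping, the array is [15, 8, 10, 5, 17].
Sweep left to right; for each value list the smaller values that follow it:
15 → 8, 10, 5 → 3
8 → 5 → 1
10 → 5 → 1
5 → none → 0
17 → none → 0
Sum: 3 + 1 + 1 + 0 + 0 = 5

Inversions: 5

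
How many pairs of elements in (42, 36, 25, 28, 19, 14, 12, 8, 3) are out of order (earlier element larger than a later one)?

35 out-of-order pairs

Element-by-element contributions:
42 → 36, 25, 28, 19, 14, 12, 8, 3 → 8
36 → 25, 28, 19, 14, 12, 8, 3 → 7
25 → 19, 14, 12, 8, 3 → 5
28 → 19, 14, 12, 8, 3 → 5
19 → 14, 12, 8, 3 → 4
14 → 12, 8, 3 → 3
12 → 8, 3 → 2
8 → 3 → 1
3 → none → 0
Sum: 8 + 7 + 5 + 5 + 4 + 3 + 2 + 1 + 0 = 35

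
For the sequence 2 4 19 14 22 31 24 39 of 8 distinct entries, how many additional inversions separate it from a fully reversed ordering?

Maximum inversions for 8 distinct elements is C(8, 2) = 8·7/2 = 28.
Current inversions — for each element, count later smaller elements:
2: 0
4: 0
19: 1
14: 0
22: 0
31: 1
24: 0
39: 0
Current total: 0 + 0 + 1 + 0 + 0 + 1 + 0 + 0 = 2
Shortfall: 28 − 2 = 26

26 inversions short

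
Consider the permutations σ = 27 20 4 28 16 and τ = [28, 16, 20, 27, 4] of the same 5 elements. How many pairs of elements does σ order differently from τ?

7

Assign each item its position (1..5) in the first ordering, then rewrite the second ordering as that position sequence:
positions: 27→1, 20→2, 4→3, 28→4, 16→5
second ordering as positions: [4, 5, 2, 1, 3]
Discordant pairs = inversions in this position sequence.
4: 2, 1, 3 → 3
5: 2, 1, 3 → 3
2: 1 → 1
1: 0
3: 0
Total: 3 + 3 + 1 + 0 + 0 = 7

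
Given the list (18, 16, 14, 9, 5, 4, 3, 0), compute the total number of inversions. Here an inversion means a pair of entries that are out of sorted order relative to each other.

28

For each element, count later entries that are smaller:
18 → 16, 14, 9, 5, 4, 3, 0 → 7
16 → 14, 9, 5, 4, 3, 0 → 6
14 → 9, 5, 4, 3, 0 → 5
9 → 5, 4, 3, 0 → 4
5 → 4, 3, 0 → 3
4 → 3, 0 → 2
3 → 0 → 1
0 → none → 0
Sum: 7 + 6 + 5 + 4 + 3 + 2 + 1 + 0 = 28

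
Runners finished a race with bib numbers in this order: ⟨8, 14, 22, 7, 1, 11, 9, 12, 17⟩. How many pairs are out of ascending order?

Inversions: 15

For each element, count later entries that are smaller:
8 → 7, 1 → 2
14 → 7, 1, 11, 9, 12 → 5
22 → 7, 1, 11, 9, 12, 17 → 6
7 → 1 → 1
1 → none → 0
11 → 9 → 1
9 → none → 0
12 → none → 0
17 → none → 0
Sum: 2 + 5 + 6 + 1 + 0 + 1 + 0 + 0 + 0 = 15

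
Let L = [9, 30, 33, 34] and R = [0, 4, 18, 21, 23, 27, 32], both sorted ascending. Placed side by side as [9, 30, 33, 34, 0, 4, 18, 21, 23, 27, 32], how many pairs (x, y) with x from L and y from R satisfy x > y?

22

Take each right-half value and tally the left-half values above it:
r = 0: 9, 30, 33, 34 → 4
r = 4: 9, 30, 33, 34 → 4
r = 18: 30, 33, 34 → 3
r = 21: 30, 33, 34 → 3
r = 23: 30, 33, 34 → 3
r = 27: 30, 33, 34 → 3
r = 32: 33, 34 → 2
Cross-inversions: 4 + 4 + 3 + 3 + 3 + 3 + 2 = 22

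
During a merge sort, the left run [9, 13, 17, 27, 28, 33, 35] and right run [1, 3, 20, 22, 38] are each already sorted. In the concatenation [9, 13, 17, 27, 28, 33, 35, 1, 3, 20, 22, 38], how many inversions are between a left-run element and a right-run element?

Take each right-half value and tally the left-half values above it:
r = 1: 9, 13, 17, 27, 28, 33, 35 → 7
r = 3: 9, 13, 17, 27, 28, 33, 35 → 7
r = 20: 27, 28, 33, 35 → 4
r = 22: 27, 28, 33, 35 → 4
r = 38: none → 0
Cross-inversions: 7 + 7 + 4 + 4 + 0 = 22

22 cross-inversions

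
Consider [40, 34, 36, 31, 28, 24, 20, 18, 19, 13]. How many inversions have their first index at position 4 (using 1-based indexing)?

The element at index 4 is 31.
Elements after it: 28, 24, 20, 18, 19, 13
Those smaller than 31: 28, 24, 20, 18, 19, 13

6 such elements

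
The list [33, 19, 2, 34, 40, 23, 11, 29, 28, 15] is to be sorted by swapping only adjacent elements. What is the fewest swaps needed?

Each adjacent swap fixes exactly one inversion, so the minimum swap count equals the number of inversions.
Count inversions — for each element, later elements that are smaller:
33: 19, 2, 23, 11, 29, 28, 15 → 7
19: 2, 11, 15 → 3
2: none → 0
34: 23, 11, 29, 28, 15 → 5
40: 23, 11, 29, 28, 15 → 5
23: 11, 15 → 2
11: none → 0
29: 28, 15 → 2
28: 15 → 1
15: none → 0
Total inversions: 7 + 3 + 0 + 5 + 5 + 2 + 0 + 2 + 1 + 0 = 25

25 adjacent swaps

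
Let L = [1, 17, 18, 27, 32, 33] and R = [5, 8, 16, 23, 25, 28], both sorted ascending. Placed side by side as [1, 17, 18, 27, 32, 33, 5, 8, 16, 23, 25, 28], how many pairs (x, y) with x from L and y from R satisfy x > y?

For each element r of the right run, count left-run elements greater than r:
r = 5: 17, 18, 27, 32, 33 → 5
r = 8: 17, 18, 27, 32, 33 → 5
r = 16: 17, 18, 27, 32, 33 → 5
r = 23: 27, 32, 33 → 3
r = 25: 27, 32, 33 → 3
r = 28: 32, 33 → 2
Cross-inversions: 5 + 5 + 5 + 3 + 3 + 2 = 23

23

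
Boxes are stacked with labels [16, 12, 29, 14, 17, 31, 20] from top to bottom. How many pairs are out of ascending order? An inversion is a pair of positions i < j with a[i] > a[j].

6

Inversion pairs (indices are 0-based):
(0,1): 16 > 12
(0,3): 16 > 14
(2,3): 29 > 14
(2,4): 29 > 17
(2,6): 29 > 20
(5,6): 31 > 20
That's 6 pairs.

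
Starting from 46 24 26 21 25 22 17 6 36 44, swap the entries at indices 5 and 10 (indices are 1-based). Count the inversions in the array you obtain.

Positions 5 and 10 hold 25 and 44; after swapping, the array is [46, 24, 26, 21, 44, 22, 17, 6, 36, 25].
Element-by-element contributions:
46 → 24, 26, 21, 44, 22, 17, 6, 36, 25 → 9
24 → 21, 22, 17, 6 → 4
26 → 21, 22, 17, 6, 25 → 5
21 → 17, 6 → 2
44 → 22, 17, 6, 36, 25 → 5
22 → 17, 6 → 2
17 → 6 → 1
6 → none → 0
36 → 25 → 1
25 → none → 0
Sum: 9 + 4 + 5 + 2 + 5 + 2 + 1 + 0 + 1 + 0 = 29

29 inversions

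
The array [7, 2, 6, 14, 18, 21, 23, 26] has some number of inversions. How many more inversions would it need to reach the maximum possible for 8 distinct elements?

26 inversions short

Maximum inversions for 8 distinct elements is C(8, 2) = 8·7/2 = 28.
Current inversions — for each element, count later smaller elements:
7: 2
2: 0
6: 0
14: 0
18: 0
21: 0
23: 0
26: 0
Current total: 2 + 0 + 0 + 0 + 0 + 0 + 0 + 0 = 2
Shortfall: 28 − 2 = 26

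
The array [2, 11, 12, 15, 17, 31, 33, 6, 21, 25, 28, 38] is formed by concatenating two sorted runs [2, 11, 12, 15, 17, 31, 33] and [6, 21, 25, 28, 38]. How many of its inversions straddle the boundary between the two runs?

Count, for every r in R, how many entries of L exceed r:
r = 6: 11, 12, 15, 17, 31, 33 → 6
r = 21: 31, 33 → 2
r = 25: 31, 33 → 2
r = 28: 31, 33 → 2
r = 38: none → 0
Cross-inversions: 6 + 2 + 2 + 2 + 0 = 12

12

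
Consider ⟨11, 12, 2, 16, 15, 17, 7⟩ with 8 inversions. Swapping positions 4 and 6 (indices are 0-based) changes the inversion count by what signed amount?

-1

Positions 4 and 6 hold 15 and 7; after swapping, the array is [11, 12, 2, 16, 7, 17, 15].
Element-by-element contributions:
11 → 2, 7 → 2
12 → 2, 7 → 2
2 → none → 0
16 → 7, 15 → 2
7 → none → 0
17 → 15 → 1
15 → none → 0
Sum: 2 + 2 + 0 + 2 + 0 + 1 + 0 = 7
Change: 7 − 8 = -1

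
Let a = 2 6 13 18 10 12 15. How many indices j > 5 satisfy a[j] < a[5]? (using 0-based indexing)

0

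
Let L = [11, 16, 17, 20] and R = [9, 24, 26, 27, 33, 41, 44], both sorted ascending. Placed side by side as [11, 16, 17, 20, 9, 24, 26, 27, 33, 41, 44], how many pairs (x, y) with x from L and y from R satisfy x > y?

4 cross-inversions

Count, for every r in R, how many entries of L exceed r:
r = 9: 11, 16, 17, 20 → 4
r = 24: none → 0
r = 26: none → 0
r = 27: none → 0
r = 33: none → 0
r = 41: none → 0
r = 44: none → 0
Cross-inversions: 4 + 0 + 0 + 0 + 0 + 0 + 0 = 4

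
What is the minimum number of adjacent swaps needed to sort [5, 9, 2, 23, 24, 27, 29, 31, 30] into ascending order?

The minimum number of adjacent swaps to sort an array equals its inversion count, since every such swap removes exactly one inversion.
Count inversions — for each element, later elements that are smaller:
5: 2 → 1
9: 2 → 1
2: none → 0
23: none → 0
24: none → 0
27: none → 0
29: none → 0
31: 30 → 1
30: none → 0
Total inversions: 1 + 1 + 0 + 0 + 0 + 0 + 0 + 1 + 0 = 3

Adjacent swaps: 3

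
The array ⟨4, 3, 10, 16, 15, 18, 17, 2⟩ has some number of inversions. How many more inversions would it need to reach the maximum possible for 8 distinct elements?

18

Maximum inversions for 8 distinct elements is C(8, 2) = 8·7/2 = 28.
Current inversions — for each element, count later smaller elements:
4: 2
3: 1
10: 1
16: 2
15: 1
18: 2
17: 1
2: 0
Current total: 2 + 1 + 1 + 2 + 1 + 2 + 1 + 0 = 10
Shortfall: 28 − 10 = 18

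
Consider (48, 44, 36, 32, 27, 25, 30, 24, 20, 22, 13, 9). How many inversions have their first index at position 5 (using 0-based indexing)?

5 such elements

The element at index 5 is 25.
Elements after it: 30, 24, 20, 22, 13, 9
Those smaller than 25: 24, 20, 22, 13, 9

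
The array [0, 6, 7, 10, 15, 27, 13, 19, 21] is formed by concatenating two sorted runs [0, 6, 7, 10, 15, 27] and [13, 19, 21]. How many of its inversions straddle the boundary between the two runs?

For each element r of the right run, count left-run elements greater than r:
r = 13: 15, 27 → 2
r = 19: 27 → 1
r = 21: 27 → 1
Cross-inversions: 2 + 1 + 1 = 4

Split inversions: 4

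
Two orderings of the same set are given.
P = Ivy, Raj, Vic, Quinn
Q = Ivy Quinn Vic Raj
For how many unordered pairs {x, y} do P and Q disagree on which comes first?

Assign each item its position (1..4) in the first ordering, then rewrite the second ordering as that position sequence:
positions: Ivy→1, Raj→2, Vic→3, Quinn→4
second ordering as positions: [1, 4, 3, 2]
Discordant pairs = inversions in this position sequence.
1: 0
4: 3, 2 → 2
3: 2 → 1
2: 0
Total: 0 + 2 + 1 + 0 = 3

3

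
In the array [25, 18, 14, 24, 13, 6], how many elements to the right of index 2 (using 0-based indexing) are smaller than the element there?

2 such elements

The element at index 2 is 14.
Elements after it: 24, 13, 6
Those smaller than 14: 13, 6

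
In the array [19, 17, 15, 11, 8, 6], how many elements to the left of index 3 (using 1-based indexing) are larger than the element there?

2

The element at index 3 is 15.
Elements before it: 19, 17
Those larger than 15: 19, 17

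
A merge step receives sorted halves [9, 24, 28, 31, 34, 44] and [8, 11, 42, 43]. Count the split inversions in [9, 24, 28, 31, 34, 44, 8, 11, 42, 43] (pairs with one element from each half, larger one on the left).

13

For each element r of the right run, count left-run elements greater than r:
r = 8: 9, 24, 28, 31, 34, 44 → 6
r = 11: 24, 28, 31, 34, 44 → 5
r = 42: 44 → 1
r = 43: 44 → 1
Cross-inversions: 6 + 5 + 1 + 1 = 13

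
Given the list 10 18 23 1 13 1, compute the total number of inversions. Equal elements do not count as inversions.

Sweep left to right; for each value list the smaller values that follow it:
10: 2
18: 3
23: 3
1: 0
13: 1
1: 0
Sum: 2 + 3 + 3 + 0 + 1 + 0 = 9

9 inversions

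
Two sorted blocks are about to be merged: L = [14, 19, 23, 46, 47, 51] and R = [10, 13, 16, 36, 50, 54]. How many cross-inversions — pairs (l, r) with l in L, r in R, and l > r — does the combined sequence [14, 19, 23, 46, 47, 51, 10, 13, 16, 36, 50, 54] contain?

For each element r of the right run, count left-run elements greater than r:
r = 10: 14, 19, 23, 46, 47, 51 → 6
r = 13: 14, 19, 23, 46, 47, 51 → 6
r = 16: 19, 23, 46, 47, 51 → 5
r = 36: 46, 47, 51 → 3
r = 50: 51 → 1
r = 54: none → 0
Cross-inversions: 6 + 6 + 5 + 3 + 1 + 0 = 21

21 split inversions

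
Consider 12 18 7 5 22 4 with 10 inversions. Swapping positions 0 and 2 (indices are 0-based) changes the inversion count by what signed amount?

-1

Positions 0 and 2 hold 12 and 7; after swapping, the array is [7, 18, 12, 5, 22, 4].
For each element, count later entries that are smaller:
7: 2
18: 3
12: 2
5: 1
22: 1
4: 0
Sum: 2 + 3 + 2 + 1 + 1 + 0 = 9
Change: 9 − 10 = -1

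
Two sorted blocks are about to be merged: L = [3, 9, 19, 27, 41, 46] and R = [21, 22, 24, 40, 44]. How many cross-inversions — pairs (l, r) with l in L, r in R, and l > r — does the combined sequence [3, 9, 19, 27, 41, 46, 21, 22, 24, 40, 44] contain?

For each element r of the right run, count left-run elements greater than r:
r = 21: 27, 41, 46 → 3
r = 22: 27, 41, 46 → 3
r = 24: 27, 41, 46 → 3
r = 40: 41, 46 → 2
r = 44: 46 → 1
Cross-inversions: 3 + 3 + 3 + 2 + 1 = 12

12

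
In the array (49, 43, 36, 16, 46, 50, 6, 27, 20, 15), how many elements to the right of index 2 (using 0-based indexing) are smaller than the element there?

The element at index 2 is 36.
Elements after it: 16, 46, 50, 6, 27, 20, 15
Those smaller than 36: 16, 6, 27, 20, 15

5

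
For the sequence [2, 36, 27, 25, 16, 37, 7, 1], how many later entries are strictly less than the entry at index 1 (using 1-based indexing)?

1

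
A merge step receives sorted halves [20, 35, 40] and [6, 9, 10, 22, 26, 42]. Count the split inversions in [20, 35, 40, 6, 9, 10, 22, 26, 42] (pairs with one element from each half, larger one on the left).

13

Take each right-half value and tally the left-half values above it:
r = 6: 20, 35, 40 → 3
r = 9: 20, 35, 40 → 3
r = 10: 20, 35, 40 → 3
r = 22: 35, 40 → 2
r = 26: 35, 40 → 2
r = 42: none → 0
Cross-inversions: 3 + 3 + 3 + 2 + 2 + 0 = 13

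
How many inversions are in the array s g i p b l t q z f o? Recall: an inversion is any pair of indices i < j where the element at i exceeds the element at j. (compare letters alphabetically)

Sweep left to right; for each value list the smaller values that follow it:
s → g, i, p, b, l, q, f, o → 8
g → b, f → 2
i → b, f → 2
p → b, l, f, o → 4
b → none → 0
l → f → 1
t → q, f, o → 3
q → f, o → 2
z → f, o → 2
f → none → 0
o → none → 0
Sum: 8 + 2 + 2 + 4 + 0 + 1 + 3 + 2 + 2 + 0 + 0 = 24

24 inversions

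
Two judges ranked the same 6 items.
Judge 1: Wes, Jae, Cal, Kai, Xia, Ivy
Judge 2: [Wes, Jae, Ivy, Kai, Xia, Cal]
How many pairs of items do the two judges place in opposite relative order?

5 discordant pairs

Assign each item its position (1..6) in the first ordering, then rewrite the second ordering as that position sequence:
positions: Wes→1, Jae→2, Cal→3, Kai→4, Xia→5, Ivy→6
second ordering as positions: [1, 2, 6, 4, 5, 3]
Discordant pairs = inversions in this position sequence.
1: 0
2: 0
6: 4, 5, 3 → 3
4: 3 → 1
5: 3 → 1
3: 0
Total: 0 + 0 + 3 + 1 + 1 + 0 = 5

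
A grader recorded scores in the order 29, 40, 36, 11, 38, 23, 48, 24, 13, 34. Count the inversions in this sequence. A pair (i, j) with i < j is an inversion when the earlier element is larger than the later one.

Count, for each position, how many later elements it exceeds:
29: 4
40: 7
36: 5
11: 0
38: 4
23: 1
48: 3
24: 1
13: 0
34: 0
Sum: 4 + 7 + 5 + 0 + 4 + 1 + 3 + 1 + 0 + 0 = 25

25 inversions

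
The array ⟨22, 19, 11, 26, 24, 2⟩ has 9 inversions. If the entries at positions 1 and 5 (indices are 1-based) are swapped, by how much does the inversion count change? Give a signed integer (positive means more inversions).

+1

Positions 1 and 5 hold 22 and 24; after swapping, the array is [24, 19, 11, 26, 22, 2].
For each element, count later entries that are smaller:
24 → 19, 11, 22, 2 → 4
19 → 11, 2 → 2
11 → 2 → 1
26 → 22, 2 → 2
22 → 2 → 1
2 → none → 0
Sum: 4 + 2 + 1 + 2 + 1 + 0 = 10
Change: 10 − 9 = +1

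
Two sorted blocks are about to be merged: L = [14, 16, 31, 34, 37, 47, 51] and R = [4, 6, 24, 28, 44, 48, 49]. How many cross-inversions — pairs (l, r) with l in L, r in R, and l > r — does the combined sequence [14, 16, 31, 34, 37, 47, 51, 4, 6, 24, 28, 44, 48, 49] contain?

Take each right-half value and tally the left-half values above it:
r = 4: 14, 16, 31, 34, 37, 47, 51 → 7
r = 6: 14, 16, 31, 34, 37, 47, 51 → 7
r = 24: 31, 34, 37, 47, 51 → 5
r = 28: 31, 34, 37, 47, 51 → 5
r = 44: 47, 51 → 2
r = 48: 51 → 1
r = 49: 51 → 1
Cross-inversions: 7 + 7 + 5 + 5 + 2 + 1 + 1 = 28

28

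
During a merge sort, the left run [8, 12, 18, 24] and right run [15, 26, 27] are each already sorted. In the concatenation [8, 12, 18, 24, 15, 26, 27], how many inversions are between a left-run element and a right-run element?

2 split inversions

Take each right-half value and tally the left-half values above it:
r = 15: 18, 24 → 2
r = 26: none → 0
r = 27: none → 0
Cross-inversions: 2 + 0 + 0 = 2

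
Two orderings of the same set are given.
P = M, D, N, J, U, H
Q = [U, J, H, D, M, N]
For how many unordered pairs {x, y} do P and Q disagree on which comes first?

11

Assign each item its position (1..6) in the first ordering, then rewrite the second ordering as that position sequence:
positions: M→1, D→2, N→3, J→4, U→5, H→6
second ordering as positions: [5, 4, 6, 2, 1, 3]
Discordant pairs = inversions in this position sequence.
5: 4, 2, 1, 3 → 4
4: 2, 1, 3 → 3
6: 2, 1, 3 → 3
2: 1 → 1
1: 0
3: 0
Total: 4 + 3 + 3 + 1 + 0 + 0 = 11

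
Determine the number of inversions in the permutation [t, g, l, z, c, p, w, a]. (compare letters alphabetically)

Inversions: 16

Element-by-element contributions:
t → g, l, c, p, a → 5
g → c, a → 2
l → c, a → 2
z → c, p, w, a → 4
c → a → 1
p → a → 1
w → a → 1
a → none → 0
Sum: 5 + 2 + 2 + 4 + 1 + 1 + 1 + 0 = 16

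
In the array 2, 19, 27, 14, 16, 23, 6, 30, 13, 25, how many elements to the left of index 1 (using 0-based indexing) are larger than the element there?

The element at index 1 is 19.
Elements before it: 2
None of them are larger than 19.

0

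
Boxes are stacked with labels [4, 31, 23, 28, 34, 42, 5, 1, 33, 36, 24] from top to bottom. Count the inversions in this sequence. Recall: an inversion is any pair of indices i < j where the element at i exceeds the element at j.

23

Element-by-element contributions:
4 → 1 → 1
31 → 23, 28, 5, 1, 24 → 5
23 → 5, 1 → 2
28 → 5, 1, 24 → 3
34 → 5, 1, 33, 24 → 4
42 → 5, 1, 33, 36, 24 → 5
5 → 1 → 1
1 → none → 0
33 → 24 → 1
36 → 24 → 1
24 → none → 0
Sum: 1 + 5 + 2 + 3 + 4 + 5 + 1 + 0 + 1 + 1 + 0 = 23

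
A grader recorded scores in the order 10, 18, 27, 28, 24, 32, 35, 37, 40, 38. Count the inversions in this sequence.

For each element, count later entries that are smaller:
10: 0
18: 0
27: 1
28: 1
24: 0
32: 0
35: 0
37: 0
40: 1
38: 0
Sum: 0 + 0 + 1 + 1 + 0 + 0 + 0 + 0 + 1 + 0 = 3

3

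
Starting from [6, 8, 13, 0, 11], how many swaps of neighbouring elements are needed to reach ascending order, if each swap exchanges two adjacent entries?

Adjacent swaps: 4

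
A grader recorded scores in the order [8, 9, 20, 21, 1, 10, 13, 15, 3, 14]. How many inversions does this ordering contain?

Count, for each position, how many later elements it exceeds:
8: 2
9: 2
20: 6
21: 6
1: 0
10: 1
13: 1
15: 2
3: 0
14: 0
Sum: 2 + 2 + 6 + 6 + 0 + 1 + 1 + 2 + 0 + 0 = 20

Inversions: 20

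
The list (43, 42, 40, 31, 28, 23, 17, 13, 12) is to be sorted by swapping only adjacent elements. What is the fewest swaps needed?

36

The minimum number of adjacent swaps to sort an array equals its inversion count, since every such swap removes exactly one inversion.
Count inversions — for each element, later elements that are smaller:
43: 42, 40, 31, 28, 23, 17, 13, 12 → 8
42: 40, 31, 28, 23, 17, 13, 12 → 7
40: 31, 28, 23, 17, 13, 12 → 6
31: 28, 23, 17, 13, 12 → 5
28: 23, 17, 13, 12 → 4
23: 17, 13, 12 → 3
17: 13, 12 → 2
13: 12 → 1
12: none → 0
Total inversions: 8 + 7 + 6 + 5 + 4 + 3 + 2 + 1 + 0 = 36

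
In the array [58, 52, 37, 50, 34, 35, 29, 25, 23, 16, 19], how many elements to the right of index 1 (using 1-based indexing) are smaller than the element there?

10 such elements

The element at index 1 is 58.
Elements after it: 52, 37, 50, 34, 35, 29, 25, 23, 16, 19
Those smaller than 58: 52, 37, 50, 34, 35, 29, 25, 23, 16, 19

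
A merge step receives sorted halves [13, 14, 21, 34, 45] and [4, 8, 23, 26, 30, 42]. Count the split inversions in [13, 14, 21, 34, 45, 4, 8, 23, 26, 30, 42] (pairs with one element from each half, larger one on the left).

Count, for every r in R, how many entries of L exceed r:
r = 4: 13, 14, 21, 34, 45 → 5
r = 8: 13, 14, 21, 34, 45 → 5
r = 23: 34, 45 → 2
r = 26: 34, 45 → 2
r = 30: 34, 45 → 2
r = 42: 45 → 1
Cross-inversions: 5 + 5 + 2 + 2 + 2 + 1 = 17

17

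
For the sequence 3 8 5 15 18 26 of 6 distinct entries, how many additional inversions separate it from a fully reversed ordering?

14 inversions short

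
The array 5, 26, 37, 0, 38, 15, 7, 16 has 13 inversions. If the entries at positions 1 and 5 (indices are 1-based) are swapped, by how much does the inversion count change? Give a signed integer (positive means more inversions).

Positions 1 and 5 hold 5 and 38; after swapping, the array is [38, 26, 37, 0, 5, 15, 7, 16].
Count, for each position, how many later elements it exceeds:
38: 7
26: 5
37: 5
0: 0
5: 0
15: 1
7: 0
16: 0
Sum: 7 + 5 + 5 + 0 + 0 + 1 + 0 + 0 = 18
Change: 18 − 13 = +5

+5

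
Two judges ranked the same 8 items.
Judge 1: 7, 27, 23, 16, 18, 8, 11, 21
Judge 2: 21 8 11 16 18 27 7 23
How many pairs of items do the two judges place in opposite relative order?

Assign each item its position (1..8) in the first ordering, then rewrite the second ordering as that position sequence:
positions: 7→1, 27→2, 23→3, 16→4, 18→5, 8→6, 11→7, 21→8
second ordering as positions: [8, 6, 7, 4, 5, 2, 1, 3]
Discordant pairs = inversions in this position sequence.
8: 6, 7, 4, 5, 2, 1, 3 → 7
6: 4, 5, 2, 1, 3 → 5
7: 4, 5, 2, 1, 3 → 5
4: 2, 1, 3 → 3
5: 2, 1, 3 → 3
2: 1 → 1
1: 0
3: 0
Total: 7 + 5 + 5 + 3 + 3 + 1 + 0 + 0 = 24

There are 24 discordant pairs.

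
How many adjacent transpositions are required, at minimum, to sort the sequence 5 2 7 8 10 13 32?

There is 1 adjacent swap.

Minimum adjacent swaps = number of inversions (each swap of adjacent out-of-order elements removes one inversion and no swap can remove more).
Count inversions — for each element, later elements that are smaller:
5: 2 → 1
2: none → 0
7: none → 0
8: none → 0
10: none → 0
13: none → 0
32: none → 0
Total inversions: 1 + 0 + 0 + 0 + 0 + 0 + 0 = 1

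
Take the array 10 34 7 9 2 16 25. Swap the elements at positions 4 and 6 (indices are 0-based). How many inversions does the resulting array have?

Positions 4 and 6 hold 2 and 25; after swapping, the array is [10, 34, 7, 9, 25, 16, 2].
Element-by-element contributions:
10 → 7, 9, 2 → 3
34 → 7, 9, 25, 16, 2 → 5
7 → 2 → 1
9 → 2 → 1
25 → 16, 2 → 2
16 → 2 → 1
2 → none → 0
Sum: 3 + 5 + 1 + 1 + 2 + 1 + 0 = 13

There are 13 inversions.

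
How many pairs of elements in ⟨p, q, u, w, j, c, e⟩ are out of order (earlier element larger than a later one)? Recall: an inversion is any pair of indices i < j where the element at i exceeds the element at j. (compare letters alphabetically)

14

Sweep left to right; for each value list the smaller values that follow it:
p: 3
q: 3
u: 3
w: 3
j: 2
c: 0
e: 0
Sum: 3 + 3 + 3 + 3 + 2 + 0 + 0 = 14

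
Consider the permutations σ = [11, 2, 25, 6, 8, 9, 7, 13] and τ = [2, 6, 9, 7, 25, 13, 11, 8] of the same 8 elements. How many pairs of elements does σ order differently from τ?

12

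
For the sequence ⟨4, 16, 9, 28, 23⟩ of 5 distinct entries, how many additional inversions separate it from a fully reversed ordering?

Maximum inversions for 5 distinct elements is C(5, 2) = 5·4/2 = 10.
Current inversions — for each element, count later smaller elements:
4: 0
16: 1
9: 0
28: 1
23: 0
Current total: 0 + 1 + 0 + 1 + 0 = 2
Shortfall: 10 − 2 = 8

8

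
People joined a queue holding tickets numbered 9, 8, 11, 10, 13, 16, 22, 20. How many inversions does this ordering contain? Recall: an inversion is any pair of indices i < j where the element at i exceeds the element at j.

3 inversions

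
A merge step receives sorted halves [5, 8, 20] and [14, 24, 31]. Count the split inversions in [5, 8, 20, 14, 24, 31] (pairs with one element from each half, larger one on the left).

Count, for every r in R, how many entries of L exceed r:
r = 14: 20 → 1
r = 24: none → 0
r = 31: none → 0
Cross-inversions: 1 + 0 + 0 = 1

1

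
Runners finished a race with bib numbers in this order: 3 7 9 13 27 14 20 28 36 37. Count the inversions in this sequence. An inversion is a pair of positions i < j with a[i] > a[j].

Inversions: 2

Sweep left to right; for each value list the smaller values that follow it:
3: 0
7: 0
9: 0
13: 0
27: 2
14: 0
20: 0
28: 0
36: 0
37: 0
Sum: 0 + 0 + 0 + 0 + 2 + 0 + 0 + 0 + 0 + 0 = 2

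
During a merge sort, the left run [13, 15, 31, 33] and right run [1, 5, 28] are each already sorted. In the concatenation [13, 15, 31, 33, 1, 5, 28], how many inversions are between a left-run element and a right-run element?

10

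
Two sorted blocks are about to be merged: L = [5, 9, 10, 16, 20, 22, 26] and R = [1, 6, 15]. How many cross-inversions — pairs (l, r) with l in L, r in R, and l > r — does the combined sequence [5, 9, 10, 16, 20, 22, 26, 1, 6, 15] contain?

17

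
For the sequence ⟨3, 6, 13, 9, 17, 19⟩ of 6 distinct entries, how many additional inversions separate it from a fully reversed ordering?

14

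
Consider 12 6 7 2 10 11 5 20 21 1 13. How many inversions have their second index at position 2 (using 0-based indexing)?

The element at index 2 is 7.
Elements before it: 12, 6
Those larger than 7: 12

1 such element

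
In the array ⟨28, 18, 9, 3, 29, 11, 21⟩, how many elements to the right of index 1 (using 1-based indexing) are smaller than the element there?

5

The element at index 1 is 28.
Elements after it: 18, 9, 3, 29, 11, 21
Those smaller than 28: 18, 9, 3, 11, 21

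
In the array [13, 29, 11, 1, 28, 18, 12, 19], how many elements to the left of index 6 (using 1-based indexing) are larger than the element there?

The element at index 6 is 18.
Elements before it: 13, 29, 11, 1, 28
Those larger than 18: 29, 28

2 such elements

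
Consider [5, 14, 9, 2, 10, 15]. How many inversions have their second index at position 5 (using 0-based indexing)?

0

The element at index 5 is 15.
Elements before it: 5, 14, 9, 2, 10
None of them are larger than 15.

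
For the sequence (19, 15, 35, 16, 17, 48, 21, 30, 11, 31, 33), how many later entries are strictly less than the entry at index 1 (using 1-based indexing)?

4

The element at index 1 is 19.
Elements after it: 15, 35, 16, 17, 48, 21, 30, 11, 31, 33
Those smaller than 19: 15, 16, 17, 11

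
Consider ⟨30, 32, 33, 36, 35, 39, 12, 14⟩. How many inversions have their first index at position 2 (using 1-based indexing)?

The element at index 2 is 32.
Elements after it: 33, 36, 35, 39, 12, 14
Those smaller than 32: 12, 14

2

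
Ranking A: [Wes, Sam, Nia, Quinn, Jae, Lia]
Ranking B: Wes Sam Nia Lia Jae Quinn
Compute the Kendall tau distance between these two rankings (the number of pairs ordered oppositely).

Assign each item its position (1..6) in the first ordering, then rewrite the second ordering as that position sequence:
positions: Wes→1, Sam→2, Nia→3, Quinn→4, Jae→5, Lia→6
second ordering as positions: [1, 2, 3, 6, 5, 4]
Discordant pairs = inversions in this position sequence.
1: 0
2: 0
3: 0
6: 5, 4 → 2
5: 4 → 1
4: 0
Total: 0 + 0 + 0 + 2 + 1 + 0 = 3

3 discordant pairs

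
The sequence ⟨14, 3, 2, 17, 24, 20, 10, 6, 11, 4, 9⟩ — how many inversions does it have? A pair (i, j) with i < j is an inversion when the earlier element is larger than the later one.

For each element, count later entries that are smaller:
14: 7
3: 1
2: 0
17: 5
24: 6
20: 5
10: 3
6: 1
11: 2
4: 0
9: 0
Sum: 7 + 1 + 0 + 5 + 6 + 5 + 3 + 1 + 2 + 0 + 0 = 30

30 out-of-order pairs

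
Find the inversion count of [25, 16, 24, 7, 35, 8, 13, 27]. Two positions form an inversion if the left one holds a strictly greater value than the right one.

14

Sweep left to right; for each value list the smaller values that follow it:
25: 5
16: 3
24: 3
7: 0
35: 3
8: 0
13: 0
27: 0
Sum: 5 + 3 + 3 + 0 + 3 + 0 + 0 + 0 = 14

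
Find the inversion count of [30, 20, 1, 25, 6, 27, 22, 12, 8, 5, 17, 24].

Element-by-element contributions:
30: 11
20: 6
1: 0
25: 7
6: 1
27: 6
22: 4
12: 2
8: 1
5: 0
17: 0
24: 0
Sum: 11 + 6 + 0 + 7 + 1 + 6 + 4 + 2 + 1 + 0 + 0 + 0 = 38

There are 38 inversions.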